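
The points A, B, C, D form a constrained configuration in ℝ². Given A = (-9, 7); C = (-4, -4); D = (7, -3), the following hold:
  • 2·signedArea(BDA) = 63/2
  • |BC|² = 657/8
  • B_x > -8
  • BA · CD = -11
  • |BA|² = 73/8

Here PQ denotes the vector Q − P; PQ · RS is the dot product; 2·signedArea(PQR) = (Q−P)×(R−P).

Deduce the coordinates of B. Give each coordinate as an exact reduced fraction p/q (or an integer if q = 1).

B = (-31/4, 17/4)

1. B_x = -31/4  [2·signedArea(BDA) = 63/2 ∩ BA · CD = -11]
2. B_y = 17/4  [2·signedArea(BDA) = 63/2 ∩ BA · CD = -11]
   → B = (-31/4, 17/4)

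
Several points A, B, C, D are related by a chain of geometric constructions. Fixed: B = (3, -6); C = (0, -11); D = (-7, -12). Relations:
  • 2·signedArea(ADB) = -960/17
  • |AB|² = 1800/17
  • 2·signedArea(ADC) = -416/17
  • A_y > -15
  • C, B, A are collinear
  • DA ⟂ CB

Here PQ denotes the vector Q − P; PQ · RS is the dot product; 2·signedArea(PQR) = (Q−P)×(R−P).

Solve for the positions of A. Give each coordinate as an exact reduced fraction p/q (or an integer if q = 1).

A = (-39/17, -252/17)

1. A_x = -39/17  [C, B, A are collinear ∩ DA ⟂ CB]
2. A_y = -252/17  [C, B, A are collinear ∩ DA ⟂ CB]
   → A = (-39/17, -252/17)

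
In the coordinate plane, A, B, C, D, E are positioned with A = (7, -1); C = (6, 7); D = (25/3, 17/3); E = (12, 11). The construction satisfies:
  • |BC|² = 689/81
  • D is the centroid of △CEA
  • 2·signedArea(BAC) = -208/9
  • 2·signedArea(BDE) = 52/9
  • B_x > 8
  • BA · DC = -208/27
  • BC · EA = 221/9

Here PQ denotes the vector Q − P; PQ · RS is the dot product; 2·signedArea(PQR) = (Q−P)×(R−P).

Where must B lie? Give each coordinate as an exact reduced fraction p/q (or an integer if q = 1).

B = (79/9, 71/9)

1. B_x = 79/9  [2·signedArea(BDE) = 52/9 ∩ BC · EA = 221/9]
2. B_y = 71/9  [2·signedArea(BDE) = 52/9 ∩ BC · EA = 221/9]
   → B = (79/9, 71/9)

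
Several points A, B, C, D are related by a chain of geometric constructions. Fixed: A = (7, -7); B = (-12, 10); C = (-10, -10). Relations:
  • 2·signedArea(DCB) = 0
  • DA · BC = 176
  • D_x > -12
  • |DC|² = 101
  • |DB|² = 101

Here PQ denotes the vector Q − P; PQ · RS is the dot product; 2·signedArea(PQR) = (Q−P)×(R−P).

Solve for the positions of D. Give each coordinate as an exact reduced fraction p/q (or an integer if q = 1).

1. D_x = -11  [2·signedArea(DCB) = 0 ∩ DA · BC = 176]
2. D_y = 0  [2·signedArea(DCB) = 0 ∩ DA · BC = 176]
   → D = (-11, 0)

D = (-11, 0)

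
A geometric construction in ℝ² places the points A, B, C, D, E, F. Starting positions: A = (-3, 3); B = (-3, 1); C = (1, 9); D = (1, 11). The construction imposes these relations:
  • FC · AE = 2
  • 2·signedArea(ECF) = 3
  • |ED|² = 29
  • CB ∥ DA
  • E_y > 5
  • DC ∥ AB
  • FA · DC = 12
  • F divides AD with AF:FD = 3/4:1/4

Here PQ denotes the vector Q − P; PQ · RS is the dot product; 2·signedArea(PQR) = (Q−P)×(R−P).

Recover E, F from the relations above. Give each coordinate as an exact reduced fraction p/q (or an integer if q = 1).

1. F_x = 0  [F divides AD with AF:FD = 3/4:1/4]
2. F_y = 9  [F divides AD with AF:FD = 3/4:1/4]
   → F = (0, 9)
3. E_x = -1  [2·signedArea(ECF) = 3 ∩ FC · AE = 2]
4. E_y = 6  [2·signedArea(ECF) = 3 ∩ FC · AE = 2]
   → E = (-1, 6)

E = (-1, 6)
F = (0, 9)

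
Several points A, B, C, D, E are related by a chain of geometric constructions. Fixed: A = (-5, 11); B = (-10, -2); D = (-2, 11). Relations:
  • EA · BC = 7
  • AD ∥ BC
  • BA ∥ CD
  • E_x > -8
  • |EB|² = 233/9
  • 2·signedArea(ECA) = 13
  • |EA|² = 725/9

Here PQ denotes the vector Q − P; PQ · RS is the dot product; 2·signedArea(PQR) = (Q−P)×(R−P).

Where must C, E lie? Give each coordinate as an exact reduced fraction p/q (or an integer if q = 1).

1. C_x = -7  [BA ∥ CD ∩ AD ∥ BC]
2. C_y = -2  [BA ∥ CD ∩ AD ∥ BC]
   → C = (-7, -2)
3. E_x = -22/3  [EA · BC = 7 ∩ 2·signedArea(ECA) = 13]
4. E_y = 7/3  [EA · BC = 7 ∩ 2·signedArea(ECA) = 13]
   → E = (-22/3, 7/3)

C = (-7, -2)
E = (-22/3, 7/3)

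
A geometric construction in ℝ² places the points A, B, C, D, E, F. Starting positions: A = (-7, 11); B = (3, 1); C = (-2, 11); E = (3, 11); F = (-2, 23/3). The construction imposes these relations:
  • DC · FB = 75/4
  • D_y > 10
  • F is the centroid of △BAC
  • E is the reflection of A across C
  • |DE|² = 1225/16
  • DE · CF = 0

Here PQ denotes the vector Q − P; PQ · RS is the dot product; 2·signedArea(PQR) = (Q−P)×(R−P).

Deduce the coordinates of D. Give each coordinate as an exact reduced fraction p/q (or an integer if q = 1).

D = (-23/4, 11)

1. D_x = -23/4  [DE · CF = 0 ∩ DC · FB = 75/4]
2. D_y = 11  [DE · CF = 0 ∩ DC · FB = 75/4]
   → D = (-23/4, 11)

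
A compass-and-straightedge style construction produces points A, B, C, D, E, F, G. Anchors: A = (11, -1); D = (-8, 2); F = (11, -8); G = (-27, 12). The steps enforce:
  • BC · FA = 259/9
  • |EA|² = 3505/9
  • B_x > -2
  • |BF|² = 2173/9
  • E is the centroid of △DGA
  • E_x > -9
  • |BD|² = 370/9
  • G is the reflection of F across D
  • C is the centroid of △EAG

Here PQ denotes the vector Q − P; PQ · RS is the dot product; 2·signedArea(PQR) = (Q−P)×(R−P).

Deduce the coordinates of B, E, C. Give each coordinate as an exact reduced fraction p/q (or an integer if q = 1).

1. E_x = -8  [E is the centroid of △DGA]
2. E_y = 13/3  [E is the centroid of △DGA]
   → E = (-8, 13/3)
3. C_x = -8  [C is the centroid of △EAG]
4. C_y = 46/9  [C is the centroid of △EAG]
   → C = (-8, 46/9)
5. B_y = 1  [BC · FA = 259/9]
6. B_x = -5/3  [|BD|² = 370/9]
   → B = (-5/3, 1)

B = (-5/3, 1)
C = (-8, 46/9)
E = (-8, 13/3)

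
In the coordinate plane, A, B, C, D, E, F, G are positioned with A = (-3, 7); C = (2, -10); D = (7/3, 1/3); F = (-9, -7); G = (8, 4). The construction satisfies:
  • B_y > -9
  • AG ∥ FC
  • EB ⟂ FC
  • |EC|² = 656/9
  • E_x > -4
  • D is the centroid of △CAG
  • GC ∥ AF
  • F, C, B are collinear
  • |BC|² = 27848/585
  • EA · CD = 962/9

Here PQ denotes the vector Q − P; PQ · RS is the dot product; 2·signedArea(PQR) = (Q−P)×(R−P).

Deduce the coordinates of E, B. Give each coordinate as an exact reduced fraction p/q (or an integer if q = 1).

1. B_x = -908/195  [line 3·x + 11·y + 104 = 0 ∩ |BC|² = 27848/585]
2. B_y = -532/65  [line 3·x + 11·y + 104 = 0 ∩ |BC|² = 27848/585]
   → B = (-908/195, -532/65)
3. E_x = -10/3  [EA · CD = 962/9 ∩ EB ⟂ FC]
4. E_y = -10/3  [EA · CD = 962/9 ∩ EB ⟂ FC]
   → E = (-10/3, -10/3)

B = (-908/195, -532/65)
E = (-10/3, -10/3)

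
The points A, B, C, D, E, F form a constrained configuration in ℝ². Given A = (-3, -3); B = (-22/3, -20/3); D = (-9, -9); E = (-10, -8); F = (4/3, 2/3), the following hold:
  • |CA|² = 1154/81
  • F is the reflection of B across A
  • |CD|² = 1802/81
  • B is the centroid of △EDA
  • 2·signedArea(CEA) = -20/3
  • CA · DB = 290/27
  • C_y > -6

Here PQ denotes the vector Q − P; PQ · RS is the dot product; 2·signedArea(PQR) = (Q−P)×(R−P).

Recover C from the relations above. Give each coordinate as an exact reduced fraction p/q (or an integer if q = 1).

1. C_x = -50/9  [2·signedArea(CEA) = -20/3 ∩ CA · DB = 290/27]
2. C_y = -52/9  [2·signedArea(CEA) = -20/3 ∩ CA · DB = 290/27]
   → C = (-50/9, -52/9)

C = (-50/9, -52/9)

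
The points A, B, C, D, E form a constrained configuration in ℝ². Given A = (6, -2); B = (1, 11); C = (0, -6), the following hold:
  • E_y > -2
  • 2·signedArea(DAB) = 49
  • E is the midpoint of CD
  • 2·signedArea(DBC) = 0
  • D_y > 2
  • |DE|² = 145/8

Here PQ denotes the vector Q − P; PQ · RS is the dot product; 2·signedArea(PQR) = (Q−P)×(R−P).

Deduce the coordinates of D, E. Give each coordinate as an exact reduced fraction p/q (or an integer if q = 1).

D = (1/2, 5/2)
E = (1/4, -7/4)

1. D_x = 1/2  [2·signedArea(DBC) = 0 ∩ 2·signedArea(DAB) = 49]
2. D_y = 5/2  [2·signedArea(DBC) = 0 ∩ 2·signedArea(DAB) = 49]
   → D = (1/2, 5/2)
3. E_x = 1/4  [E is the midpoint of CD]
4. E_y = -7/4  [E is the midpoint of CD]
   → E = (1/4, -7/4)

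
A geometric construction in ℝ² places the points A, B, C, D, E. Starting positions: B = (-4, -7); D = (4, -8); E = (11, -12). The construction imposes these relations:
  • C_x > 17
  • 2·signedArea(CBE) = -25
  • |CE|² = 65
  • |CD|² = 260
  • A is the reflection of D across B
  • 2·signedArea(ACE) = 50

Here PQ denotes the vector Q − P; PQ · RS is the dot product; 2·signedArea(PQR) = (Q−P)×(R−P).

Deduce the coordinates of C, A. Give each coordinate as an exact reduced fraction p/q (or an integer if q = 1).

1. C_x = 18  [line 5·x + 15·y + 150 = 0 ∩ |CD|² = 260]
2. C_y = -16  [line 5·x + 15·y + 150 = 0 ∩ |CD|² = 260]
   → C = (18, -16)
3. A_x = -12  [A is the reflection of D across B]
4. A_y = -6  [A is the reflection of D across B]
   → A = (-12, -6)

A = (-12, -6)
C = (18, -16)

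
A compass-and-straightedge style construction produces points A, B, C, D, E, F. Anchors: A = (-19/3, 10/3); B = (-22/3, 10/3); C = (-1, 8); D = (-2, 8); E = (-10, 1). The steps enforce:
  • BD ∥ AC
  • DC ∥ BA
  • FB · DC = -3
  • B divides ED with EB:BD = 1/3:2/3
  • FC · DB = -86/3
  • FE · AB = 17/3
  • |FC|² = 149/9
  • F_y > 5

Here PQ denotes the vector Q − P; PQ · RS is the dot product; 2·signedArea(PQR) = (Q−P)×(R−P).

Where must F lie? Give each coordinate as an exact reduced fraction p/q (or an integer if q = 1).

1. F_x = -13/3  [FE · AB = 17/3 ∩ FC · DB = -86/3]
2. F_y = 17/3  [FE · AB = 17/3 ∩ FC · DB = -86/3]
   → F = (-13/3, 17/3)

F = (-13/3, 17/3)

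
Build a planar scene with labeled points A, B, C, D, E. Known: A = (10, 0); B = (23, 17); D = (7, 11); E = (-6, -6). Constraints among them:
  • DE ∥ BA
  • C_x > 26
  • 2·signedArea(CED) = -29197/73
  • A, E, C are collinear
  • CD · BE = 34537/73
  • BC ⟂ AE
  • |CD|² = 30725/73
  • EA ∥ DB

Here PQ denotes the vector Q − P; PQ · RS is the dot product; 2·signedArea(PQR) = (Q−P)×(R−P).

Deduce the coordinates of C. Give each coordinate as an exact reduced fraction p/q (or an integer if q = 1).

1. C_x = 1970/73  [A, E, C are collinear ∩ BC ⟂ AE]
2. C_y = 465/73  [A, E, C are collinear ∩ BC ⟂ AE]
   → C = (1970/73, 465/73)

C = (1970/73, 465/73)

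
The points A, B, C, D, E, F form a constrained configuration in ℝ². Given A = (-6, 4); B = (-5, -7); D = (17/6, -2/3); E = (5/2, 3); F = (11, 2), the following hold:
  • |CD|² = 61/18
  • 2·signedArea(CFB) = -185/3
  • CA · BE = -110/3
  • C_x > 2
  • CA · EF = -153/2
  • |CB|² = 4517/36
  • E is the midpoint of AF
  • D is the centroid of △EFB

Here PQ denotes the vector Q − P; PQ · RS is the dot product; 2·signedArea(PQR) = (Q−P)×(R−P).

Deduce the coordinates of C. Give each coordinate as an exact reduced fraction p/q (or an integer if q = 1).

C = (8/3, 7/6)

1. C_x = 8/3  [CA · BE = -110/3 ∩ CA · EF = -153/2]
2. C_y = 7/6  [CA · BE = -110/3 ∩ CA · EF = -153/2]
   → C = (8/3, 7/6)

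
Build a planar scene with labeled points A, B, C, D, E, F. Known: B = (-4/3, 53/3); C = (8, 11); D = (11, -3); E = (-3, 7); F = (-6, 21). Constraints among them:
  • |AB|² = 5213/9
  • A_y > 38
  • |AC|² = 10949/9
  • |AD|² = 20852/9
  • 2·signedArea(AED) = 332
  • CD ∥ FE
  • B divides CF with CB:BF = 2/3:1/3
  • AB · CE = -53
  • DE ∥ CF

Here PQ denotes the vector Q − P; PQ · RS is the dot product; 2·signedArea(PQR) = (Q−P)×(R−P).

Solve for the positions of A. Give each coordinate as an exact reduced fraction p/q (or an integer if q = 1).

1. A_x = -41/3  [AB · CE = -53 ∩ 2·signedArea(AED) = 332]
2. A_y = 115/3  [AB · CE = -53 ∩ 2·signedArea(AED) = 332]
   → A = (-41/3, 115/3)

A = (-41/3, 115/3)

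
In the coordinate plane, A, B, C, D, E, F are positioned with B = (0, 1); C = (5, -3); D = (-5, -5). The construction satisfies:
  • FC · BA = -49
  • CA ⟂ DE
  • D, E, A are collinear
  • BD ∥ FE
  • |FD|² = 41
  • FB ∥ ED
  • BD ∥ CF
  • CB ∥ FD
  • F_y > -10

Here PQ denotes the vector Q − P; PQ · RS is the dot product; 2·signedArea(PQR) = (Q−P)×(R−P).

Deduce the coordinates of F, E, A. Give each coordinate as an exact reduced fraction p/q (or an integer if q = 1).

A = (-5, -3)
E = (-5, -15)
F = (0, -9)

1. F_x = 0  [CB ∥ FD ∩ BD ∥ CF]
2. F_y = -9  [CB ∥ FD ∩ BD ∥ CF]
   → F = (0, -9)
3. E_x = -5  [FB ∥ ED ∩ BD ∥ FE]
4. E_y = -15  [FB ∥ ED ∩ BD ∥ FE]
   → E = (-5, -15)
5. A_x = -5  [D, E, A are collinear ∩ CA ⟂ DE]
6. A_y = -3  [D, E, A are collinear ∩ CA ⟂ DE]
   → A = (-5, -3)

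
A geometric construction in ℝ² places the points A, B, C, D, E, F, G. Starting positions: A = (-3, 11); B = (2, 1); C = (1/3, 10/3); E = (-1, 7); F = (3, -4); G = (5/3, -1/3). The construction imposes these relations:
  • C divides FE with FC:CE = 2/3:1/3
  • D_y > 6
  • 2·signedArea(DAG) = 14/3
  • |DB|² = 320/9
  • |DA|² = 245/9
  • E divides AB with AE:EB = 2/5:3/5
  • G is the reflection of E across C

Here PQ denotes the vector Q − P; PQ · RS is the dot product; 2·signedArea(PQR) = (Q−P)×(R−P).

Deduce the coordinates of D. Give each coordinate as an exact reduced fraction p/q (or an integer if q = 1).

1. D_x = -2/3  [line 34/3·x + 14/3·y + -22 = 0 ∩ |DB|² = 320/9]
2. D_y = 19/3  [line 34/3·x + 14/3·y + -22 = 0 ∩ |DB|² = 320/9]
   → D = (-2/3, 19/3)

D = (-2/3, 19/3)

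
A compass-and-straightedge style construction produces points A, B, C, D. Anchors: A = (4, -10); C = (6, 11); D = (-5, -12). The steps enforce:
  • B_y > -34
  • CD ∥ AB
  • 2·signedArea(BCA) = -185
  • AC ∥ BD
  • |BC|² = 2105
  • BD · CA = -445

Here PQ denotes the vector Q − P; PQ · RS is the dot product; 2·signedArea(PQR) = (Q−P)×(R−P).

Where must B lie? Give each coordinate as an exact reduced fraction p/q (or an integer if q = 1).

B = (-7, -33)

1. B_x = -7  [AC ∥ BD ∩ CD ∥ AB]
2. B_y = -33  [AC ∥ BD ∩ CD ∥ AB]
   → B = (-7, -33)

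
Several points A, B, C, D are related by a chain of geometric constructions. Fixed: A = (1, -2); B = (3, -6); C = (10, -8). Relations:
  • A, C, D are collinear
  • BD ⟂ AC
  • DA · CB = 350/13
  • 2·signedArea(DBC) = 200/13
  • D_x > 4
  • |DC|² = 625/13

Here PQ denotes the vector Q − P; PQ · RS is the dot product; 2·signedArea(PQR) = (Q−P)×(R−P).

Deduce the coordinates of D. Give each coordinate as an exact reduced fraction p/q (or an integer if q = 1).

1. D_x = 55/13  [A, C, D are collinear ∩ BD ⟂ AC]
2. D_y = -54/13  [A, C, D are collinear ∩ BD ⟂ AC]
   → D = (55/13, -54/13)

D = (55/13, -54/13)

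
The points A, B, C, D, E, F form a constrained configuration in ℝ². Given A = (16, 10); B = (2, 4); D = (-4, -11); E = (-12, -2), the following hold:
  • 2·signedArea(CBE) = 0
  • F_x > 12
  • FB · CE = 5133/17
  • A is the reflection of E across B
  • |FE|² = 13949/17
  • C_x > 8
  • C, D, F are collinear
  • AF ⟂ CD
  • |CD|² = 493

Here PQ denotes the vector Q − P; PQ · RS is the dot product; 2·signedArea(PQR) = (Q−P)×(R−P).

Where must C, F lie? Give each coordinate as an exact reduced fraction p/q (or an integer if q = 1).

1. C_x = 9  [line 6·x + -14·y + 44 = 0 ∩ |CD|² = 493]
2. C_y = 7  [line 6·x + -14·y + 44 = 0 ∩ |CD|² = 493]
   → C = (9, 7)
3. F_x = 218/17  [C, D, F are collinear ∩ AF ⟂ CD]
4. F_y = 209/17  [C, D, F are collinear ∩ AF ⟂ CD]
   → F = (218/17, 209/17)

C = (9, 7)
F = (218/17, 209/17)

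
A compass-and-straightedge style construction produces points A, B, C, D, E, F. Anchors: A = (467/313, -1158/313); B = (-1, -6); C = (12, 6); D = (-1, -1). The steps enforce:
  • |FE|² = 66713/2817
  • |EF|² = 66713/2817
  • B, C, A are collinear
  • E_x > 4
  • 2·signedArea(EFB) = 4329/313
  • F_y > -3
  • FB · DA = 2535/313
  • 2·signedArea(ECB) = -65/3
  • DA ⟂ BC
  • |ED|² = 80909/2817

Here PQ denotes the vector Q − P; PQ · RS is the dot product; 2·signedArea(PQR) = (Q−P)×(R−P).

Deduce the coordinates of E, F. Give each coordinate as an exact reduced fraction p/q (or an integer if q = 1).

1. E_x = 3910/939  [line 12·x + -13·y + -133/3 = 0 ∩ |ED|² = 80909/2817]
2. E_y = 407/939  [line 12·x + -13·y + -133/3 = 0 ∩ |ED|² = 80909/2817]
   → E = (3910/939, 407/939)
3. F_x = -1/313  [FB · DA = 2535/313 ∩ 2·signedArea(EFB) = 4329/313]
4. F_y = -651/313  [FB · DA = 2535/313 ∩ 2·signedArea(EFB) = 4329/313]
   → F = (-1/313, -651/313)

E = (3910/939, 407/939)
F = (-1/313, -651/313)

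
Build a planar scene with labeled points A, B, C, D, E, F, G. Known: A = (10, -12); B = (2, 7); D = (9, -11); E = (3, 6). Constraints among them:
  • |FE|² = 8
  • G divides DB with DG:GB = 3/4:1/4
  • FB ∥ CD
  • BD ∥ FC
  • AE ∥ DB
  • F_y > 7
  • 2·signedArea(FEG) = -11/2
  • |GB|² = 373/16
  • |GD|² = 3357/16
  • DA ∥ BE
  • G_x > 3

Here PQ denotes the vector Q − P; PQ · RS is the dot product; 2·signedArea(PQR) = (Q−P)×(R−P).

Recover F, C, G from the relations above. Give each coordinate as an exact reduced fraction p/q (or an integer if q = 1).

C = (8, -10)
F = (1, 8)
G = (15/4, 5/2)

1. G_x = 15/4  [G divides DB with DG:GB = 3/4:1/4]
2. G_y = 5/2  [G divides DB with DG:GB = 3/4:1/4]
   → G = (15/4, 5/2)
3. F_x = 1  [line 7/2·x + 3/4·y + -19/2 = 0 ∩ |FE|² = 8]
4. F_y = 8  [line 7/2·x + 3/4·y + -19/2 = 0 ∩ |FE|² = 8]
   → F = (1, 8)
5. C_x = 8  [FB ∥ CD ∩ BD ∥ FC]
6. C_y = -10  [FB ∥ CD ∩ BD ∥ FC]
   → C = (8, -10)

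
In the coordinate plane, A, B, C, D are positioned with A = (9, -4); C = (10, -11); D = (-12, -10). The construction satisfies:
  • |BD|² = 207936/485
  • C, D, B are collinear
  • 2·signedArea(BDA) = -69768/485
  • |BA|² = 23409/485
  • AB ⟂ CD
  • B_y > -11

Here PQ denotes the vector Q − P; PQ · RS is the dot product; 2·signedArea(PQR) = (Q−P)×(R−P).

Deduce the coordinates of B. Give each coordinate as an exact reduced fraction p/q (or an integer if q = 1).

1. B_x = 4212/485  [C, D, B are collinear ∩ AB ⟂ CD]
2. B_y = -5306/485  [C, D, B are collinear ∩ AB ⟂ CD]
   → B = (4212/485, -5306/485)

B = (4212/485, -5306/485)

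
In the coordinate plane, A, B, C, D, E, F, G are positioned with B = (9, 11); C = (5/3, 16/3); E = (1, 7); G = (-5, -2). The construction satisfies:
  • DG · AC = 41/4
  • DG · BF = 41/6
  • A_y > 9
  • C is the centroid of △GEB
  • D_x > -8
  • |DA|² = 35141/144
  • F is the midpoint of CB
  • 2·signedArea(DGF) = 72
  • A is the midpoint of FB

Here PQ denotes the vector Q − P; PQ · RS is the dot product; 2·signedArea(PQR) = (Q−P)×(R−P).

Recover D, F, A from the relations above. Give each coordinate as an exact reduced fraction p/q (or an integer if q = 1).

1. F_x = 16/3  [F is the midpoint of CB]
2. F_y = 49/6  [F is the midpoint of CB]
   → F = (16/3, 49/6)
3. A_x = 43/6  [A is the midpoint of FB]
4. A_y = 115/12  [A is the midpoint of FB]
   → A = (43/6, 115/12)
5. D_x = -7  [2·signedArea(DGF) = 72 ∩ DG · AC = 41/4]
6. D_y = 3  [2·signedArea(DGF) = 72 ∩ DG · AC = 41/4]
   → D = (-7, 3)

A = (43/6, 115/12)
D = (-7, 3)
F = (16/3, 49/6)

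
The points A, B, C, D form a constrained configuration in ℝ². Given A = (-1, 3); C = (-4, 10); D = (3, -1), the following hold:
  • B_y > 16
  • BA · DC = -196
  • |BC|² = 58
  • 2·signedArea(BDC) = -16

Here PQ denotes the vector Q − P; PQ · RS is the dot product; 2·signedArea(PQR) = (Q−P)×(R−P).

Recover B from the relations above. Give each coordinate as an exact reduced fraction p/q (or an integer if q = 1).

1. B_x = -7  [BA · DC = -196 ∩ 2·signedArea(BDC) = -16]
2. B_y = 17  [BA · DC = -196 ∩ 2·signedArea(BDC) = -16]
   → B = (-7, 17)

B = (-7, 17)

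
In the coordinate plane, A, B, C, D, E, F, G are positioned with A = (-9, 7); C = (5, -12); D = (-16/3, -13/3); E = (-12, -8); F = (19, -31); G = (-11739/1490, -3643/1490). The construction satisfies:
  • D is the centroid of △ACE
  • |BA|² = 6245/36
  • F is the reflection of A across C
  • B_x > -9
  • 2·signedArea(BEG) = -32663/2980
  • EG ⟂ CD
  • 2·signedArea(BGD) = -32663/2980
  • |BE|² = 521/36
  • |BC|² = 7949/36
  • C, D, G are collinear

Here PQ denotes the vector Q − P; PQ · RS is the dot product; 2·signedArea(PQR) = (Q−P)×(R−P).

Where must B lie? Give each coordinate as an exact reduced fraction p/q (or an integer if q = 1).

B = (-26/3, -37/6)

1. B_x = -26/3  [2·signedArea(BEG) = -32663/2980 ∩ 2·signedArea(BGD) = -32663/2980]
2. B_y = -37/6  [2·signedArea(BEG) = -32663/2980 ∩ 2·signedArea(BGD) = -32663/2980]
   → B = (-26/3, -37/6)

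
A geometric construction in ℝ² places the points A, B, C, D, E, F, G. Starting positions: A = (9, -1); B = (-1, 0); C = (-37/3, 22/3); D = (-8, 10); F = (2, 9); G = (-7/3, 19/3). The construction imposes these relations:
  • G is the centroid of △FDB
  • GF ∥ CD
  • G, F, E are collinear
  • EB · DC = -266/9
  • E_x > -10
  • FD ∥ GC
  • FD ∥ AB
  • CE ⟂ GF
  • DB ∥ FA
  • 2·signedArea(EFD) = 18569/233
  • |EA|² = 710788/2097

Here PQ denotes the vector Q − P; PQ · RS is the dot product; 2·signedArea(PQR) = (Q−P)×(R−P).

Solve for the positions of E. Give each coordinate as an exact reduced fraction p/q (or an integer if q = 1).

E = (-6389/699, 1499/699)

1. E_x = -6389/699  [G, F, E are collinear ∩ CE ⟂ GF]
2. E_y = 1499/699  [G, F, E are collinear ∩ CE ⟂ GF]
   → E = (-6389/699, 1499/699)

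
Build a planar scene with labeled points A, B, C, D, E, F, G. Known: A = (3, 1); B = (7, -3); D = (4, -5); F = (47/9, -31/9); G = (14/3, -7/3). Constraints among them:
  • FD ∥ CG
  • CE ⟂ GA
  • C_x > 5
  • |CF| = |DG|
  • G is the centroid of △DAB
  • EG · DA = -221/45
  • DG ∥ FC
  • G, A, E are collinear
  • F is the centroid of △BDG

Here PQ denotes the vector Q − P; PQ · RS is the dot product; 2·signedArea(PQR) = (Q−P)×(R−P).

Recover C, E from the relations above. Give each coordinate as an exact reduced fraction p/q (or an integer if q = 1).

1. C_x = 53/9  [FD ∥ CG ∩ DG ∥ FC]
2. C_y = -7/9  [FD ∥ CG ∩ DG ∥ FC]
   → C = (53/9, -7/9)
3. E_x = 193/45  [G, A, E are collinear ∩ CE ⟂ GA]
4. E_y = -71/45  [G, A, E are collinear ∩ CE ⟂ GA]
   → E = (193/45, -71/45)

C = (53/9, -7/9)
E = (193/45, -71/45)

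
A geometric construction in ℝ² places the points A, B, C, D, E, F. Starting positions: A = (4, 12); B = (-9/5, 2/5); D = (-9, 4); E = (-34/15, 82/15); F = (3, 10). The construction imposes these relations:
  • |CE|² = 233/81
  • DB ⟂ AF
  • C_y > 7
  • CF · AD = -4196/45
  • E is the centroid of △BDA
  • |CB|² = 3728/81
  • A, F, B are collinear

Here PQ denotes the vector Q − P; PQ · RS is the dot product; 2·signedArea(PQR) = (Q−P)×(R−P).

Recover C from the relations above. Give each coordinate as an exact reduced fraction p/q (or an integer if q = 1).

C = (-109/45, 322/45)

1. C_x = -109/45  [line 13·x + 8·y + -1159/45 = 0 ∩ |CB|² = 3728/81]
2. C_y = 322/45  [line 13·x + 8·y + -1159/45 = 0 ∩ |CB|² = 3728/81]
   → C = (-109/45, 322/45)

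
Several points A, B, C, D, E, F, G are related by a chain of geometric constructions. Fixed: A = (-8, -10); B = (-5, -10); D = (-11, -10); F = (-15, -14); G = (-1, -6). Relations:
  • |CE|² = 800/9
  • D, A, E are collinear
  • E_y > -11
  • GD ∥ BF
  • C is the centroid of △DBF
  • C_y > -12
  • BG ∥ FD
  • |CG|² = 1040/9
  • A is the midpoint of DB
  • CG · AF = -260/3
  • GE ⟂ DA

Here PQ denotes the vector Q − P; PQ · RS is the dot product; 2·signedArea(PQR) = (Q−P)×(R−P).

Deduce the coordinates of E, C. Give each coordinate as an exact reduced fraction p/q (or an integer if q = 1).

C = (-31/3, -34/3)
E = (-1, -10)

1. E_x = -1  [D, A, E are collinear ∩ GE ⟂ DA]
2. E_y = -10  [D, A, E are collinear ∩ GE ⟂ DA]
   → E = (-1, -10)
3. C_x = -31/3  [C is the centroid of △DBF]
4. C_y = -34/3  [C is the centroid of △DBF]
   → C = (-31/3, -34/3)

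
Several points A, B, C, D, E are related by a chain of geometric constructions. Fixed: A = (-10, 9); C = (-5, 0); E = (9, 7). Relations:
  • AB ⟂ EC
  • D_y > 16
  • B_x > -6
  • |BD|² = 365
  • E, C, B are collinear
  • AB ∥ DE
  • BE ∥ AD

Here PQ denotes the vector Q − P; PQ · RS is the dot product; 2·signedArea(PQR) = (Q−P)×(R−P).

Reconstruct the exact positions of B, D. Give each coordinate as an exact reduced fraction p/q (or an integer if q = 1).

B = (-27/5, -1/5)
D = (22/5, 81/5)

1. B_x = -27/5  [E, C, B are collinear ∩ AB ⟂ EC]
2. B_y = -1/5  [E, C, B are collinear ∩ AB ⟂ EC]
   → B = (-27/5, -1/5)
3. D_x = 22/5  [AB ∥ DE ∩ BE ∥ AD]
4. D_y = 81/5  [AB ∥ DE ∩ BE ∥ AD]
   → D = (22/5, 81/5)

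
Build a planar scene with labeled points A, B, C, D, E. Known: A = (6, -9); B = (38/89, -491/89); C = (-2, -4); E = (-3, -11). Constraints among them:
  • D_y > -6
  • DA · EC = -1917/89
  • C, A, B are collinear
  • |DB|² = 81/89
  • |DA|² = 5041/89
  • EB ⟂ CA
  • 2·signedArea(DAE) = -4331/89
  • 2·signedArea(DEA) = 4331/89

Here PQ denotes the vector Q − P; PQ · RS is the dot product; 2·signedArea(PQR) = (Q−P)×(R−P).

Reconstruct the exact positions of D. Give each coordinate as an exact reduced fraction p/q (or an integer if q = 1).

D = (-34/89, -446/89)

1. D_x = -34/89  [2·signedArea(DEA) = 4331/89 ∩ DA · EC = -1917/89]
2. D_y = -446/89  [2·signedArea(DEA) = 4331/89 ∩ DA · EC = -1917/89]
   → D = (-34/89, -446/89)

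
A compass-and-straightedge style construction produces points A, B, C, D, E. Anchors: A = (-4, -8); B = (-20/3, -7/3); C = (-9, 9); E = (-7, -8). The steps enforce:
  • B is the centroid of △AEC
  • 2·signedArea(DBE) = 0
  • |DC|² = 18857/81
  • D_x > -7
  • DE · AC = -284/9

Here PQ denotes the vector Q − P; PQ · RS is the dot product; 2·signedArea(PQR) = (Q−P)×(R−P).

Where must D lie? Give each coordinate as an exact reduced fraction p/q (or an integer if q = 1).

1. D_x = -62/9  [2·signedArea(DBE) = 0 ∩ DE · AC = -284/9]
2. D_y = -55/9  [2·signedArea(DBE) = 0 ∩ DE · AC = -284/9]
   → D = (-62/9, -55/9)

D = (-62/9, -55/9)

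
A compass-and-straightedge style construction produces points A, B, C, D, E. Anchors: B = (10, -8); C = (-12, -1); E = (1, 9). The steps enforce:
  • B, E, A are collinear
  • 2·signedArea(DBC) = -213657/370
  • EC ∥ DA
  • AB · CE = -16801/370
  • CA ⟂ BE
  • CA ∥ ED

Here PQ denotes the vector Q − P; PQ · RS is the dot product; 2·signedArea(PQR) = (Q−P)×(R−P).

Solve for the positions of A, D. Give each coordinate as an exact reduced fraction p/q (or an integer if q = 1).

A = (847/370, 2429/370)
D = (5657/370, 6129/370)

1. A_x = 847/370  [B, E, A are collinear ∩ CA ⟂ BE]
2. A_y = 2429/370  [B, E, A are collinear ∩ CA ⟂ BE]
   → A = (847/370, 2429/370)
3. D_x = 5657/370  [EC ∥ DA ∩ CA ∥ ED]
4. D_y = 6129/370  [EC ∥ DA ∩ CA ∥ ED]
   → D = (5657/370, 6129/370)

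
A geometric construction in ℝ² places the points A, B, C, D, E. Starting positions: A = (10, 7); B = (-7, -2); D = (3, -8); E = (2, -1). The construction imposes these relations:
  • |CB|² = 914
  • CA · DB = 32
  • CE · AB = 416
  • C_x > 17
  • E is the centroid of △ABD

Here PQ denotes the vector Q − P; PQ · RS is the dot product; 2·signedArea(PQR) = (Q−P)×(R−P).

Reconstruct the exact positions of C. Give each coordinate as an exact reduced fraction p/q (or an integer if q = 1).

C = (18, 15)

1. C_x = 18  [CA · DB = 32 ∩ CE · AB = 416]
2. C_y = 15  [CA · DB = 32 ∩ CE · AB = 416]
   → C = (18, 15)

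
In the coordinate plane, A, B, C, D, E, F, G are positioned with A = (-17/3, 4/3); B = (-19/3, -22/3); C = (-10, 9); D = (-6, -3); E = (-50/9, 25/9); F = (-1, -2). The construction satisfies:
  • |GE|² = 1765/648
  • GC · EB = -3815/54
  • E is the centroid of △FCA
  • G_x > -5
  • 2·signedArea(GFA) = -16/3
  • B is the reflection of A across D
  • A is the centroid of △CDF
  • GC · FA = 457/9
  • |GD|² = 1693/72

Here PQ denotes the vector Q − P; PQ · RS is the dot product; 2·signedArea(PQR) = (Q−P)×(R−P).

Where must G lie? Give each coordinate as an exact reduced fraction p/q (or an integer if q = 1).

1. G_x = -53/12  [GC · FA = 457/9 ∩ GC · EB = -3815/54]
2. G_y = 19/12  [GC · FA = 457/9 ∩ GC · EB = -3815/54]
   → G = (-53/12, 19/12)

G = (-53/12, 19/12)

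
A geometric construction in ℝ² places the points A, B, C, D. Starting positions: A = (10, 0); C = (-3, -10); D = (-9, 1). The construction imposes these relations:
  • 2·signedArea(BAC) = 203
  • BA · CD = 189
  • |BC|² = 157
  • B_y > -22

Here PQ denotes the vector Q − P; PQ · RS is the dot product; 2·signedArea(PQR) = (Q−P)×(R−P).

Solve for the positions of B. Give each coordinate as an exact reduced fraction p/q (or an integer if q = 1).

1. B_x = 3  [2·signedArea(BAC) = 203 ∩ BA · CD = 189]
2. B_y = -21  [2·signedArea(BAC) = 203 ∩ BA · CD = 189]
   → B = (3, -21)

B = (3, -21)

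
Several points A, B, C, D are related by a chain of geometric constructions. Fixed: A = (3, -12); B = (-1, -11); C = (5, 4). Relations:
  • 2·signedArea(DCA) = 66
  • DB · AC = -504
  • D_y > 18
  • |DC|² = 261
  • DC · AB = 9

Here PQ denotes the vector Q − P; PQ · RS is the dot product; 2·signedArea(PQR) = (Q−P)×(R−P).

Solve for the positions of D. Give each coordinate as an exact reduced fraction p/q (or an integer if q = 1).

D = (11, 19)

1. D_x = 11  [2·signedArea(DCA) = 66 ∩ DB · AC = -504]
2. D_y = 19  [2·signedArea(DCA) = 66 ∩ DB · AC = -504]
   → D = (11, 19)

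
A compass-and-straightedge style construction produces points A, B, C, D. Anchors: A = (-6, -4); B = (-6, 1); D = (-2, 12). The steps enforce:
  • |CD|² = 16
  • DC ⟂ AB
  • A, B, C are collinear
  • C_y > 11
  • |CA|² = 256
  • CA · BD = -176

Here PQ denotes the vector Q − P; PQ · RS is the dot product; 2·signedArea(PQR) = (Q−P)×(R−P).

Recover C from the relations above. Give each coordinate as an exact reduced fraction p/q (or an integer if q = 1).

1. C_x = -6  [A, B, C are collinear ∩ DC ⟂ AB]
2. C_y = 12  [A, B, C are collinear ∩ DC ⟂ AB]
   → C = (-6, 12)

C = (-6, 12)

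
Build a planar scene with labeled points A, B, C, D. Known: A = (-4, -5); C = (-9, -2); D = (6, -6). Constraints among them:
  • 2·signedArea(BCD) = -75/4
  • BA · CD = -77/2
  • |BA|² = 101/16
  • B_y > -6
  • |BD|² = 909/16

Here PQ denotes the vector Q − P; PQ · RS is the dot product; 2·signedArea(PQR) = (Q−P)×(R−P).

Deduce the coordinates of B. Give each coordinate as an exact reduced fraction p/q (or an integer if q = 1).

B = (-3/2, -21/4)

1. B_x = -3/2  [2·signedArea(BCD) = -75/4 ∩ BA · CD = -77/2]
2. B_y = -21/4  [2·signedArea(BCD) = -75/4 ∩ BA · CD = -77/2]
   → B = (-3/2, -21/4)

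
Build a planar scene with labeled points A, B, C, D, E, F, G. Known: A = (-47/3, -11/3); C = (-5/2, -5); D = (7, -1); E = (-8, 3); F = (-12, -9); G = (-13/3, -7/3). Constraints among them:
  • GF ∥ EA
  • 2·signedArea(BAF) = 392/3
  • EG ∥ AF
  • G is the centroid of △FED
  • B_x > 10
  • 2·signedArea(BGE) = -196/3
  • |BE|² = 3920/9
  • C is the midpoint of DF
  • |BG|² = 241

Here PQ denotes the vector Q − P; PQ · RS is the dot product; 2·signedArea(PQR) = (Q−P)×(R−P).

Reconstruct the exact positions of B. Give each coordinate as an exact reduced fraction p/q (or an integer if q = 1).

1. B_x = 32/3  [line -16/3·x + -11/3·y + 101/3 = 0 ∩ |BE|² = 3920/9]
2. B_y = -19/3  [line -16/3·x + -11/3·y + 101/3 = 0 ∩ |BE|² = 3920/9]
   → B = (32/3, -19/3)

B = (32/3, -19/3)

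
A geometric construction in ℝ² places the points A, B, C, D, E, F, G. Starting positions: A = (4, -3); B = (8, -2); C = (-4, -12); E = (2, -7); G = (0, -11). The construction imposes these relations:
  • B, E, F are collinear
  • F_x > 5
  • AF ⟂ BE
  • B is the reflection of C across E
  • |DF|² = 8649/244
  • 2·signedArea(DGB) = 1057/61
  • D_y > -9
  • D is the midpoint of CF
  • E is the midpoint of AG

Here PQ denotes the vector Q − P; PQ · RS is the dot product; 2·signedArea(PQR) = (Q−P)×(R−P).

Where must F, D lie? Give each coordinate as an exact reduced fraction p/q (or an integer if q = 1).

1. F_x = 314/61  [B, E, F are collinear ∩ AF ⟂ BE]
2. F_y = -267/61  [B, E, F are collinear ∩ AF ⟂ BE]
   → F = (314/61, -267/61)
3. D_x = 35/61  [D is the midpoint of CF]
4. D_y = -999/122  [D is the midpoint of CF]
   → D = (35/61, -999/122)

D = (35/61, -999/122)
F = (314/61, -267/61)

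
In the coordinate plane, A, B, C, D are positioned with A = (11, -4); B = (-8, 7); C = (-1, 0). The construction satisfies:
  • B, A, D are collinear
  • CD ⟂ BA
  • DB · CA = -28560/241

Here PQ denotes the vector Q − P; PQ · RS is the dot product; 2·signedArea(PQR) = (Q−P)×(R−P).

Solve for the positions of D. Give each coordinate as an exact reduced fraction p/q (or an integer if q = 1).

1. D_x = 67/241  [B, A, D are collinear ∩ CD ⟂ BA]
2. D_y = 532/241  [B, A, D are collinear ∩ CD ⟂ BA]
   → D = (67/241, 532/241)

D = (67/241, 532/241)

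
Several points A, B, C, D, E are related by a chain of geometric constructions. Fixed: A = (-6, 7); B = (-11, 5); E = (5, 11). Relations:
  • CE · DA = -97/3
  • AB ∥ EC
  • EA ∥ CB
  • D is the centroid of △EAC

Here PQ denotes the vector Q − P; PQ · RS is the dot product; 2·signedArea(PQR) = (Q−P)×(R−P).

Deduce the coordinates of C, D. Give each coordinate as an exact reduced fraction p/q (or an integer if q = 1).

1. C_x = 0  [EA ∥ CB ∩ AB ∥ EC]
2. C_y = 9  [EA ∥ CB ∩ AB ∥ EC]
   → C = (0, 9)
3. D_x = -1/3  [D is the centroid of △EAC]
4. D_y = 9  [D is the centroid of △EAC]
   → D = (-1/3, 9)

C = (0, 9)
D = (-1/3, 9)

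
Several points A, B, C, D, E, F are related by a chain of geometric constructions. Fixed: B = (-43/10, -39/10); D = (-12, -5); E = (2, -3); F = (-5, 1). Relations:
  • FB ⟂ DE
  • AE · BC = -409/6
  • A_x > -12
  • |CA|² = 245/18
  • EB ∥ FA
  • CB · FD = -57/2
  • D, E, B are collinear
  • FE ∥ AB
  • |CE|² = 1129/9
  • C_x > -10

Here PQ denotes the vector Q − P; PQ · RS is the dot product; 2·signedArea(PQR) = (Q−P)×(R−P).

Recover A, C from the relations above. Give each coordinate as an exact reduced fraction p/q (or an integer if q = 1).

A = (-113/10, 1/10)
C = (-46/5, -44/15)

1. A_x = -113/10  [FE ∥ AB ∩ EB ∥ FA]
2. A_y = 1/10  [FE ∥ AB ∩ EB ∥ FA]
   → A = (-113/10, 1/10)
3. C_x = -46/5  [CB · FD = -57/2 ∩ AE · BC = -409/6]
4. C_y = -44/15  [CB · FD = -57/2 ∩ AE · BC = -409/6]
   → C = (-46/5, -44/15)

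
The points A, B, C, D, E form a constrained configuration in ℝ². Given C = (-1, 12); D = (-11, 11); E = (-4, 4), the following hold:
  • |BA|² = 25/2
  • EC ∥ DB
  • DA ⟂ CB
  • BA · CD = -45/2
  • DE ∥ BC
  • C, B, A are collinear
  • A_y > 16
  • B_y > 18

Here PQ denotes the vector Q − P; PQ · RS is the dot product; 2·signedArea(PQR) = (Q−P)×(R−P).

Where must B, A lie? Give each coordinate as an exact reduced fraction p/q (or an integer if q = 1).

1. B_x = -8  [DE ∥ BC ∩ EC ∥ DB]
2. B_y = 19  [DE ∥ BC ∩ EC ∥ DB]
   → B = (-8, 19)
3. A_x = -11/2  [C, B, A are collinear ∩ DA ⟂ CB]
4. A_y = 33/2  [C, B, A are collinear ∩ DA ⟂ CB]
   → A = (-11/2, 33/2)

A = (-11/2, 33/2)
B = (-8, 19)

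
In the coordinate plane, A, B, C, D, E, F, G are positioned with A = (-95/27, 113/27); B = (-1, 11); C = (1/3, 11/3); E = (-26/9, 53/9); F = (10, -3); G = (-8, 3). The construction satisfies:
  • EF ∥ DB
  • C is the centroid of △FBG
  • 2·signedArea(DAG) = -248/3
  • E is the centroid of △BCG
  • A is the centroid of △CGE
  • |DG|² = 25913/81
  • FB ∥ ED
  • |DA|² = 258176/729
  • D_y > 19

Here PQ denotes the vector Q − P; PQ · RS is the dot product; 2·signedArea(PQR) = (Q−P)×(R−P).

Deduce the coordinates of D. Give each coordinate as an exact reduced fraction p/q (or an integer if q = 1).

1. D_x = -125/9  [EF ∥ DB ∩ FB ∥ ED]
2. D_y = 179/9  [EF ∥ DB ∩ FB ∥ ED]
   → D = (-125/9, 179/9)

D = (-125/9, 179/9)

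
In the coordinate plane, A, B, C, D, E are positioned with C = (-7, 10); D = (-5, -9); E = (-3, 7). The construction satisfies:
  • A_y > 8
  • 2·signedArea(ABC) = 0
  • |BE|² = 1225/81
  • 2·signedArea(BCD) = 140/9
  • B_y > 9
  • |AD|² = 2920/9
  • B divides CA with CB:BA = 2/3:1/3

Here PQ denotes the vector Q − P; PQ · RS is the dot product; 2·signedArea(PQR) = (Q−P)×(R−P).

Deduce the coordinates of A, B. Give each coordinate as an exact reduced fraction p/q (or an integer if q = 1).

A = (-17/3, 9)
B = (-55/9, 28/3)

1. B_x = -55/9  [line 19·x + 2·y + 877/9 = 0 ∩ |BE|² = 1225/81]
2. B_y = 28/3  [line 19·x + 2·y + 877/9 = 0 ∩ |BE|² = 1225/81]
   → B = (-55/9, 28/3)
3. A_x = -17/3  [2·signedArea(ABC) = 0 ∩ B divides CA with CB:BA = 2/3:1/3]
4. A_y = 9  [2·signedArea(ABC) = 0 ∩ B divides CA with CB:BA = 2/3:1/3]
   → A = (-17/3, 9)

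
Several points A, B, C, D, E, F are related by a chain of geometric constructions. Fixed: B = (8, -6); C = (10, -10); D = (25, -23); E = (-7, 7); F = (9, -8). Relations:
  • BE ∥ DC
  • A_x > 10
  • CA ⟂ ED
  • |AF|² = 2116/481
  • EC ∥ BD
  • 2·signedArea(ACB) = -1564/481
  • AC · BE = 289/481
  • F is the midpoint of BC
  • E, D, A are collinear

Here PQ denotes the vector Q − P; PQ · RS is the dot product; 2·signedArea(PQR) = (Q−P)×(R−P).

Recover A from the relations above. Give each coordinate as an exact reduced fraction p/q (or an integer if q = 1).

1. A_x = 5065/481  [E, D, A are collinear ∩ CA ⟂ ED]
2. A_y = -4538/481  [E, D, A are collinear ∩ CA ⟂ ED]
   → A = (5065/481, -4538/481)

A = (5065/481, -4538/481)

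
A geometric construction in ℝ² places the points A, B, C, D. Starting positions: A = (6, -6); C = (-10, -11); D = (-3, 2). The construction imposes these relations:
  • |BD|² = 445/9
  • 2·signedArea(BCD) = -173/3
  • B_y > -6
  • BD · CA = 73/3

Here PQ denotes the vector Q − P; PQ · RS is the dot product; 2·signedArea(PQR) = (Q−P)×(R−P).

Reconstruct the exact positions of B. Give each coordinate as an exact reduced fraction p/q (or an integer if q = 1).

1. B_x = -7/3  [BD · CA = 73/3 ∩ 2·signedArea(BCD) = -173/3]
2. B_y = -5  [BD · CA = 73/3 ∩ 2·signedArea(BCD) = -173/3]
   → B = (-7/3, -5)

B = (-7/3, -5)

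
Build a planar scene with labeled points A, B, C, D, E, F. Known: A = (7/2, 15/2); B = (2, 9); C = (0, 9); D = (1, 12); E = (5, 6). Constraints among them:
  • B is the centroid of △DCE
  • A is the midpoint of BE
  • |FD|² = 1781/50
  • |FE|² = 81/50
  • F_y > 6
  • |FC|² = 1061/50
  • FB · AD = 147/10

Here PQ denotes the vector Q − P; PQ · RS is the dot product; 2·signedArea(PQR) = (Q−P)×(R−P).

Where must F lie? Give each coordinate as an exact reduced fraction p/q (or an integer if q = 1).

1. F_x = 41/10  [line 5/2·x + -9/2·y + 104/5 = 0 ∩ |FC|² = 1061/50]
2. F_y = 69/10  [line 5/2·x + -9/2·y + 104/5 = 0 ∩ |FC|² = 1061/50]
   → F = (41/10, 69/10)

F = (41/10, 69/10)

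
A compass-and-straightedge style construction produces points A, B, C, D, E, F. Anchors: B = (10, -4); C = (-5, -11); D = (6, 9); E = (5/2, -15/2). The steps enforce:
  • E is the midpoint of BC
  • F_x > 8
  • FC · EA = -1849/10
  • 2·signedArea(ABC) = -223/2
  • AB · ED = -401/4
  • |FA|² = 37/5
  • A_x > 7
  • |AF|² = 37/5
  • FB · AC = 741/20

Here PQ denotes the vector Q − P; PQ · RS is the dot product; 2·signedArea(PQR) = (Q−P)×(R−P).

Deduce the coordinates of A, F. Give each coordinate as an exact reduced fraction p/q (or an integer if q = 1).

1. A_x = 8  [AB · ED = -401/4 ∩ 2·signedArea(ABC) = -223/2]
2. A_y = 5/2  [AB · ED = -401/4 ∩ 2·signedArea(ABC) = -223/2]
   → A = (8, 5/2)
3. F_x = 44/5  [FC · EA = -1849/10 ∩ FB · AC = 741/20]
4. F_y = -1/10  [FC · EA = -1849/10 ∩ FB · AC = 741/20]
   → F = (44/5, -1/10)

A = (8, 5/2)
F = (44/5, -1/10)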